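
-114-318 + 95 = -337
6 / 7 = 0.86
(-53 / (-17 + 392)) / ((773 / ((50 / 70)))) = -0.00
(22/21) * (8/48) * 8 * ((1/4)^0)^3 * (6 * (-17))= -2992/21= -142.48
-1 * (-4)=4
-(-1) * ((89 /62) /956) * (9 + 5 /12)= 10057 /711264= 0.01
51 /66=17 /22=0.77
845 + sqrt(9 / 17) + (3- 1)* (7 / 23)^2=3* sqrt(17) / 17 + 447103 / 529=845.91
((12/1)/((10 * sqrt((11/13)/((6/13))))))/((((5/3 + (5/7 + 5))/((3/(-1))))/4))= -1512 * sqrt(66)/8525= -1.44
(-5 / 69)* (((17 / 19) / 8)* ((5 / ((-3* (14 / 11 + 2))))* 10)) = 23375 / 566352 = 0.04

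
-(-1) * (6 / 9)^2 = 4 / 9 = 0.44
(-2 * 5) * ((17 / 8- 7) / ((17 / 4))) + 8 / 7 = 1501 / 119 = 12.61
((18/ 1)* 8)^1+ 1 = 145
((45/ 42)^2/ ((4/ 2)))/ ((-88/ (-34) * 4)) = 0.06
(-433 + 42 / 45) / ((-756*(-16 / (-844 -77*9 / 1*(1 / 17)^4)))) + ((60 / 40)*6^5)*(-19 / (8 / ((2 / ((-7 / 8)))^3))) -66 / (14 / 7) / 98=245663644588798753 / 742548461760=330838.53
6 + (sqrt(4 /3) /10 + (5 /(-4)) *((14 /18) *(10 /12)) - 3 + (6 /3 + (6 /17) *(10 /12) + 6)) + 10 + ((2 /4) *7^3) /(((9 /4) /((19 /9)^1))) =sqrt(3) /15 + 1998275 /11016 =181.51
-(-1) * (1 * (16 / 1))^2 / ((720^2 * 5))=1 / 10125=0.00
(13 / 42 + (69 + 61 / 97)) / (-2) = -284929 / 8148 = -34.97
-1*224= -224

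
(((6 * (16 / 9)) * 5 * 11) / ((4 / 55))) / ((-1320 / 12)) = -220 / 3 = -73.33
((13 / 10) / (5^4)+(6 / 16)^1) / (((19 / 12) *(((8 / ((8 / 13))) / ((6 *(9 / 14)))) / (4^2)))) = 6108696 / 5403125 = 1.13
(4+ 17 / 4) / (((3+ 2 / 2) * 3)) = 11 / 16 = 0.69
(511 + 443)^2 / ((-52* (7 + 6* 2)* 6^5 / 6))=-2809 / 3952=-0.71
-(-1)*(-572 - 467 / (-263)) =-570.22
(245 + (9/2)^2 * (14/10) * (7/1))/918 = 0.48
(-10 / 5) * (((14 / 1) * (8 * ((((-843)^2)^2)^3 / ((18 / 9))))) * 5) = -72130496649235239929943440511061216560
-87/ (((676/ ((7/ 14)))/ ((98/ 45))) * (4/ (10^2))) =-3.50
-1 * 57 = -57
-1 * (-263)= 263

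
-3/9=-1/3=-0.33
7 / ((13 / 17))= 119 / 13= 9.15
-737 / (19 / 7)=-5159 / 19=-271.53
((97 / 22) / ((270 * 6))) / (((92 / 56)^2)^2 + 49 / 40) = 465794 / 1456342173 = 0.00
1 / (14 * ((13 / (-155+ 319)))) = 82 / 91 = 0.90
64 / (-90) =-32 / 45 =-0.71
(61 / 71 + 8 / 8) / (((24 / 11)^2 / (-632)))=-105149 / 426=-246.83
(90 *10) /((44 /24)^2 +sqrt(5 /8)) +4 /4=3934231 /13831 - 291600 *sqrt(10) /13831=217.78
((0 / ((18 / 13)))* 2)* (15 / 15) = 0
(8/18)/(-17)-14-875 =-136021/153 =-889.03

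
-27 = -27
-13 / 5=-2.60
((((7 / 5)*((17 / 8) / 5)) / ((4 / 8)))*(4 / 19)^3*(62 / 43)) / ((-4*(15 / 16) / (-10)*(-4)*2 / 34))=-4013632 / 22120275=-0.18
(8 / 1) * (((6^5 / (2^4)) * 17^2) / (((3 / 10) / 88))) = 329598720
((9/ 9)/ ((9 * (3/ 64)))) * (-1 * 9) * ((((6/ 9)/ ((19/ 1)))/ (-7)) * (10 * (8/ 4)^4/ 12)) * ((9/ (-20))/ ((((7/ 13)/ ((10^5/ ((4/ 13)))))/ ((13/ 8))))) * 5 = -8788000000/ 2793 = -3146437.52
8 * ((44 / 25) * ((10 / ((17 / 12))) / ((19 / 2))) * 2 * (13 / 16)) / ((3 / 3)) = 27456 / 1615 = 17.00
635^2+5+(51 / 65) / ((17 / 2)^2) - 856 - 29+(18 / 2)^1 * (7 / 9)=444598972 / 1105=402352.01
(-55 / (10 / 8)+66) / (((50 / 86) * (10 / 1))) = 473 / 125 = 3.78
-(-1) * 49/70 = 7/10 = 0.70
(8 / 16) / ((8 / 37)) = 37 / 16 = 2.31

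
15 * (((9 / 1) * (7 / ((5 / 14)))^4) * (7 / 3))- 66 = 5810911158 / 125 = 46487289.26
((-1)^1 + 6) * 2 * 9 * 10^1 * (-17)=-15300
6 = 6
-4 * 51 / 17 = -12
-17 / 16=-1.06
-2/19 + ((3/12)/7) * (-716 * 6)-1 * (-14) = -18558/133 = -139.53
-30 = -30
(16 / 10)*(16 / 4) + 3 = 47 / 5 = 9.40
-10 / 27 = -0.37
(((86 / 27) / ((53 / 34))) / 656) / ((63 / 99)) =8041 / 1642788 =0.00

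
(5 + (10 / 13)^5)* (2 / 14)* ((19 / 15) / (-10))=-354027 / 3712930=-0.10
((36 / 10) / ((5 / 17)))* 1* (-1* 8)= -2448 / 25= -97.92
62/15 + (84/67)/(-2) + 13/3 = 7.84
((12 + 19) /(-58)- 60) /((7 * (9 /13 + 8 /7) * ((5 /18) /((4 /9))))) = -182572 /24215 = -7.54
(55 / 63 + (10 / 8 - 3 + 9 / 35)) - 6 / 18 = -1201 / 1260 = -0.95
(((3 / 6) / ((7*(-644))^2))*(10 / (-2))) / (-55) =1 / 447085408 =0.00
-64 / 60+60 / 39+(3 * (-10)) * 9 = -52558 / 195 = -269.53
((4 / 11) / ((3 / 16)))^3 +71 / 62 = 18804455 / 2228094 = 8.44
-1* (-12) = 12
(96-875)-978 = -1757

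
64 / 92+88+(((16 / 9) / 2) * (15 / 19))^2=6664760 / 74727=89.19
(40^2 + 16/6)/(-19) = -4808/57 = -84.35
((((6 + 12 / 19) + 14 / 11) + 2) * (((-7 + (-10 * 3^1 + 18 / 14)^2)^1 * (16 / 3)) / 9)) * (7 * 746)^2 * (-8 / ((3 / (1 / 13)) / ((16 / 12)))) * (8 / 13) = -21001712121610240 / 953667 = -22022060238.65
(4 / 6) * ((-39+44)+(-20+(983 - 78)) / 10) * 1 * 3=187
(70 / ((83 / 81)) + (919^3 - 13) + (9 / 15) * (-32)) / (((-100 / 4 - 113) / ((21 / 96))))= -187893365317 / 152720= -1230312.76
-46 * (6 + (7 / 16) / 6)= -279.35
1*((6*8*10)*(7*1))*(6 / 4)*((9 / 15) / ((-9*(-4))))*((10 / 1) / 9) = 280 / 3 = 93.33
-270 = -270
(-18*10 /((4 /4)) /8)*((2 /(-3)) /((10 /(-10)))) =-15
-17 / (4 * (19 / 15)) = -255 / 76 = -3.36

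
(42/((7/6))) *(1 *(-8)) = -288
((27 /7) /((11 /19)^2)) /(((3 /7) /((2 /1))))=6498 /121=53.70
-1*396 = -396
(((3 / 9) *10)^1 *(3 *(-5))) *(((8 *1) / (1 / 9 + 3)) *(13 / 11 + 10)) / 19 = -110700 / 1463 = -75.67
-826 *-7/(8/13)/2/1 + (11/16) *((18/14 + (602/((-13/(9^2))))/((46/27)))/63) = 136953543/29302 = 4673.86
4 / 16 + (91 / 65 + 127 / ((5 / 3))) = 1557 / 20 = 77.85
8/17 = 0.47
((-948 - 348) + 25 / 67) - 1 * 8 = -87343 / 67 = -1303.63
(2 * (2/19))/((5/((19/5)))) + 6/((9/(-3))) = -46/25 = -1.84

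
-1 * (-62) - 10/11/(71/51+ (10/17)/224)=5376374/87637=61.35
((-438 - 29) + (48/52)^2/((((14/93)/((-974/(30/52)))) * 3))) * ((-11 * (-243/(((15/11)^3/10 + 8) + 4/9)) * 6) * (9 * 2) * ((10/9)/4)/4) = -159631556762997/18963217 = -8417957.61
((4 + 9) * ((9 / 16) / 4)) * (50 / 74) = 2925 / 2368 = 1.24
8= 8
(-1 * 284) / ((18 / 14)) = -1988 / 9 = -220.89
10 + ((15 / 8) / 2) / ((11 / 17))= 2015 / 176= 11.45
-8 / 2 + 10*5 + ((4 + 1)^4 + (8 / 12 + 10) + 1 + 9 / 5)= 684.47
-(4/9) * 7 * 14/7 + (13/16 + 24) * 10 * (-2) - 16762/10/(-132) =-242438/495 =-489.77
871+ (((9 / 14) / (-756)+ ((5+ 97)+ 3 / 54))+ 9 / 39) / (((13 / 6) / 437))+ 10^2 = 2146553789 / 99372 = 21601.19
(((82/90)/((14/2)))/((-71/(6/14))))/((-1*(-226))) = -0.00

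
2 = 2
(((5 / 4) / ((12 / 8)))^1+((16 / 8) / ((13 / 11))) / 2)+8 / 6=235 / 78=3.01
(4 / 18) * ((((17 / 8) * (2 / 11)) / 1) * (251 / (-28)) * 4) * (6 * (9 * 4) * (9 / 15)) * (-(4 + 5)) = 1382508 / 385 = 3590.93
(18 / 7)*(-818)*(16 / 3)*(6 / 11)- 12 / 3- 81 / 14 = -6128.85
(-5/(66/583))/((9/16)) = -2120/27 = -78.52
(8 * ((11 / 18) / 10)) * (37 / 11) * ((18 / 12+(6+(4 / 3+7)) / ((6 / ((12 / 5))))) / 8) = 8029 / 5400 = 1.49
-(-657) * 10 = 6570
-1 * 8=-8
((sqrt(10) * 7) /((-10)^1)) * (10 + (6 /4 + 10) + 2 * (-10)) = -21 * sqrt(10) /20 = -3.32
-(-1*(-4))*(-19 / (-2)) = -38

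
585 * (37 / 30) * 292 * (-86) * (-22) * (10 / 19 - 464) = -3510096045456 / 19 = -184741897129.26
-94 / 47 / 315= -0.01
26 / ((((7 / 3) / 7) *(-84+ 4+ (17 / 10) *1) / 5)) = -1300 / 261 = -4.98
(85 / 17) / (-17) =-5 / 17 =-0.29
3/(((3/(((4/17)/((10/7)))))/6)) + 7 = 679/85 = 7.99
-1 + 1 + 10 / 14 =5 / 7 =0.71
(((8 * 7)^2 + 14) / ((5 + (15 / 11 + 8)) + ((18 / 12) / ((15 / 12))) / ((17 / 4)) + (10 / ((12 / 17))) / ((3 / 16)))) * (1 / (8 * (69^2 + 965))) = 1893375 / 2483598512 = 0.00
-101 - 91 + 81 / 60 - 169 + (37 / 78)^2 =-2733427 / 7605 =-359.42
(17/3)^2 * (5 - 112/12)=-139.15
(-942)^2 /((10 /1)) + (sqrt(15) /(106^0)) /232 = sqrt(15) /232 + 443682 /5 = 88736.42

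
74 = 74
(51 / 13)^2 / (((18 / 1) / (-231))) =-66759 / 338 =-197.51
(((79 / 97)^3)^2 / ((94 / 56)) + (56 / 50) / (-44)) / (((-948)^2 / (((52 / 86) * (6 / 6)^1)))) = 2307825892507863 / 23113918760815910871800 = 0.00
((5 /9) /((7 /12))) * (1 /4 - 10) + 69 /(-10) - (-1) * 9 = -503 /70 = -7.19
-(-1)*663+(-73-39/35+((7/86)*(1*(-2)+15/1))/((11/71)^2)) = 230533651/364210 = 632.97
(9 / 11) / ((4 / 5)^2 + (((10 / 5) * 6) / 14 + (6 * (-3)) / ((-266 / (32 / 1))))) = 29925 / 133958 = 0.22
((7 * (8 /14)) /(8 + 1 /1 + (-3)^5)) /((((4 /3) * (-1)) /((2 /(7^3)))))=1 /13377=0.00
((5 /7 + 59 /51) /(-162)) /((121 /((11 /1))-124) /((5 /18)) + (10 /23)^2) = 0.00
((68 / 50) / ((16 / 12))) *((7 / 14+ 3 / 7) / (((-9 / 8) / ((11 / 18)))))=-2431 / 4725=-0.51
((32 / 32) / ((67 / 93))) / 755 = 93 / 50585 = 0.00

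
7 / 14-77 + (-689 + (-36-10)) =-1623 / 2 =-811.50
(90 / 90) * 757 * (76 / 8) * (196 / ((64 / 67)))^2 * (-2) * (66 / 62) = -5115701384871 / 7936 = -644619630.15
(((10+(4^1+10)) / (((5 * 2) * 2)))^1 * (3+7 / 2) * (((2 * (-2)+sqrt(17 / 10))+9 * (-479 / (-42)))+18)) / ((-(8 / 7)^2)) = -445809 / 640 - 1911 * sqrt(170) / 3200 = -704.36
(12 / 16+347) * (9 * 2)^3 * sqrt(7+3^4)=4056156 * sqrt(22)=19025058.03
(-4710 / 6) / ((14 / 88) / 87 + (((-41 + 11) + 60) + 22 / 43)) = -129214140 / 5022637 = -25.73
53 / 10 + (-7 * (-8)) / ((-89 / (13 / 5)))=3261 / 890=3.66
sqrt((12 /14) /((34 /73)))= sqrt(26061) /119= 1.36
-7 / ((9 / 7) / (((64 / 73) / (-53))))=3136 / 34821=0.09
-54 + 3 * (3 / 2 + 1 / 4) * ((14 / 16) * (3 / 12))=-6765 / 128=-52.85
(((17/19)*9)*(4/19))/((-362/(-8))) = 2448/65341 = 0.04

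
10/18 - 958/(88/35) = -150665/396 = -380.47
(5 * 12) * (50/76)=750/19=39.47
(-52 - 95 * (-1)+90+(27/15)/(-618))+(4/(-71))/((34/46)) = 165248549/1243210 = 132.92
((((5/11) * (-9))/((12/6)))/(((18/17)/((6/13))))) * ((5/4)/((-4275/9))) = 51/21736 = 0.00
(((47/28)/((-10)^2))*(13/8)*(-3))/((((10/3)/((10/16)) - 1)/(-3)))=1269/22400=0.06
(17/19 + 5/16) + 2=975/304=3.21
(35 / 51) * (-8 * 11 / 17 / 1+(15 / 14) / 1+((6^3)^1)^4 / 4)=647592740075 / 1734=373467554.83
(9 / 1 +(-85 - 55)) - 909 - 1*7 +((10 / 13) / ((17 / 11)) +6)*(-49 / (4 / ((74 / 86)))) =-10600508 / 9503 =-1115.49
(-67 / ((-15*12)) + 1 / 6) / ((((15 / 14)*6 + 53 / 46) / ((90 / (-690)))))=-679 / 73230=-0.01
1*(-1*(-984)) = 984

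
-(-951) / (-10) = -95.10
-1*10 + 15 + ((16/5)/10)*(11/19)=2463/475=5.19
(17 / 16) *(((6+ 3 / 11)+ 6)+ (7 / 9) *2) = 23273 / 1584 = 14.69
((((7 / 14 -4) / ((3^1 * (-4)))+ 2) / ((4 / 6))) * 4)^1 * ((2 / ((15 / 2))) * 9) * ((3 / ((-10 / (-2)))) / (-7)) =-99 / 35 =-2.83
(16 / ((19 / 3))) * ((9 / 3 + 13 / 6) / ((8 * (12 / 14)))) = 217 / 114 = 1.90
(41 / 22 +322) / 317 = 7125 / 6974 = 1.02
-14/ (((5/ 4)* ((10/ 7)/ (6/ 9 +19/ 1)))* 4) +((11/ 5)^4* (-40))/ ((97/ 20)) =-1685963/ 7275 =-231.75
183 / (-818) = -183 / 818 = -0.22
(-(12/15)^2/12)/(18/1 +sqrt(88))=-6/1475 +2*sqrt(22)/4425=-0.00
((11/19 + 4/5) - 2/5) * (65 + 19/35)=213342/3325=64.16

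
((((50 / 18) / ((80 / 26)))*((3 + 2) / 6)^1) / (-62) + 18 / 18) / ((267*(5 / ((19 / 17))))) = 502721 / 607862880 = 0.00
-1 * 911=-911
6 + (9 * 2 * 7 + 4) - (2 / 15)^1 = 2038 / 15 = 135.87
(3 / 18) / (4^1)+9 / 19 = 235 / 456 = 0.52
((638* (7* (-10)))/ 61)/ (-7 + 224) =-6380/ 1891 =-3.37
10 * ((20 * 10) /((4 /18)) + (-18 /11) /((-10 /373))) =105714 /11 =9610.36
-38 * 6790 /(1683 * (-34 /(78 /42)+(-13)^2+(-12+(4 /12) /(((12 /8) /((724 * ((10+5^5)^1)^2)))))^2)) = -3354260 /54705343228876695596373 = -0.00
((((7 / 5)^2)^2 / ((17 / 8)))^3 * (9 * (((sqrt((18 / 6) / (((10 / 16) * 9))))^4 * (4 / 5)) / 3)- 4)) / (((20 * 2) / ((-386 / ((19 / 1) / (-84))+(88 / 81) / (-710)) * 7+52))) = -7223386387604133389877248 / 1228726036834716796875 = -5878.76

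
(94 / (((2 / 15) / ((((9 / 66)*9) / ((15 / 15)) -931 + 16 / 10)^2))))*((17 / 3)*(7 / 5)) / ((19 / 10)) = 58302583044993 / 22990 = 2535997522.62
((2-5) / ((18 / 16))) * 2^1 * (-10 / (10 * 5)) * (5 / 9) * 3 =16 / 9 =1.78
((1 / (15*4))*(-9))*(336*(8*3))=-6048 / 5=-1209.60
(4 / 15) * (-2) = -8 / 15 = -0.53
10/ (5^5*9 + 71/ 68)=680/ 1912571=0.00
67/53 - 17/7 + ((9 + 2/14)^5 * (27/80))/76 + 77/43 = 284.33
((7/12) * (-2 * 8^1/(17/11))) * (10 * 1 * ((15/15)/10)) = -308/51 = -6.04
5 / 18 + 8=149 / 18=8.28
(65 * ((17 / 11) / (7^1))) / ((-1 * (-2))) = 1105 / 154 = 7.18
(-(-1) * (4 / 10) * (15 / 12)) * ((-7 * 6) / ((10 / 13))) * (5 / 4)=-273 / 8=-34.12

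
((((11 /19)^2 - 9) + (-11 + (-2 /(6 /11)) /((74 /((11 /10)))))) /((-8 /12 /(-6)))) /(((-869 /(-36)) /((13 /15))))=-1849004937 /290180825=-6.37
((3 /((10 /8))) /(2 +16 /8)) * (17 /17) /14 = 3 /70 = 0.04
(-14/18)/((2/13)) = -91/18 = -5.06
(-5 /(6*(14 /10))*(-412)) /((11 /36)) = 61800 /77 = 802.60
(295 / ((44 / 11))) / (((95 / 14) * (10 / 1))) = 1.09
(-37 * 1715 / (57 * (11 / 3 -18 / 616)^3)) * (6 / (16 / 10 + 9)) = -500589530179200 / 38232703425167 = -13.09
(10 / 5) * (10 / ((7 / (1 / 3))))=20 / 21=0.95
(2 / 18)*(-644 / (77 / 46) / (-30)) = 2116 / 1485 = 1.42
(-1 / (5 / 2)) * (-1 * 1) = 0.40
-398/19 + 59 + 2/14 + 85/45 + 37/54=292807/7182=40.77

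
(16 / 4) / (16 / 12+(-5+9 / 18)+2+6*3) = 24 / 101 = 0.24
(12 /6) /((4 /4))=2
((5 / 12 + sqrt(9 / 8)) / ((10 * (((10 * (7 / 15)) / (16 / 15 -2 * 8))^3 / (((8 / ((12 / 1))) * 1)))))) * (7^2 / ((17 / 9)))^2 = -199148544 * sqrt(2) / 180625 -22127616 / 36125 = -2171.77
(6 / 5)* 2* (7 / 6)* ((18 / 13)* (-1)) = -252 / 65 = -3.88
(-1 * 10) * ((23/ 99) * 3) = -6.97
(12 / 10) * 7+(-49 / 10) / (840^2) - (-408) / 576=1311599 / 144000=9.11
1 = 1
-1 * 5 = -5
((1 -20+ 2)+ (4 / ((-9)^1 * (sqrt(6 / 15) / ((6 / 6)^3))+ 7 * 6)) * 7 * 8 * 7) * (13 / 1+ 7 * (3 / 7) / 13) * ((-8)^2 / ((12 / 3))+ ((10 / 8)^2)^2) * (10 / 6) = 49735735 * sqrt(10) / 75036+ 30804690235 / 3601728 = 10648.79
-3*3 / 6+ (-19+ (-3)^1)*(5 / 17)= -271 / 34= -7.97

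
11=11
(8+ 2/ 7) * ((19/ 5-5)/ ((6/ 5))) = -58/ 7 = -8.29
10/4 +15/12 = 3.75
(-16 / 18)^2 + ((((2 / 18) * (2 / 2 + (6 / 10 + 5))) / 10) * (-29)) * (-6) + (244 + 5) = 531664 / 2025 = 262.55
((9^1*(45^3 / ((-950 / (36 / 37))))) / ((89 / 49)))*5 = -144670050 / 62567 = -2312.24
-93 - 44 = -137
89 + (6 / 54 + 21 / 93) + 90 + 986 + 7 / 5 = 1627598 / 1395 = 1166.74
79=79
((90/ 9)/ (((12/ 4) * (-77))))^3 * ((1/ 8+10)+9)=-2125/ 1369599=-0.00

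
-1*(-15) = 15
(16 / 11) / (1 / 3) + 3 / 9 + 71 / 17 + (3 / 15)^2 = 125011 / 14025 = 8.91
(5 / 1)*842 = 4210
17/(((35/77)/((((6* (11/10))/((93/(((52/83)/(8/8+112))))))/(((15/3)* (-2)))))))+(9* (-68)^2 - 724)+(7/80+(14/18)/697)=149163577402556099/3647736954000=40892.09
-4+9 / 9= -3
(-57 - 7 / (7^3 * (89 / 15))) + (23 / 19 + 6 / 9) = -13703117 / 248577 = -55.13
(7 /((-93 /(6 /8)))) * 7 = -49 /124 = -0.40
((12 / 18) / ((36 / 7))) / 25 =7 / 1350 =0.01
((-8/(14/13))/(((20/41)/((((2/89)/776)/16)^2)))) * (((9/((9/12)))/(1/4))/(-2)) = 1599/1335554106880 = 0.00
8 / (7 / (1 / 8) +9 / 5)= 40 / 289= 0.14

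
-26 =-26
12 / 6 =2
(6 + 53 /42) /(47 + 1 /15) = 1525 /9884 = 0.15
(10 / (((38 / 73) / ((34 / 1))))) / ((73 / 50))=8500 / 19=447.37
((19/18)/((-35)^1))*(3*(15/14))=-19/196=-0.10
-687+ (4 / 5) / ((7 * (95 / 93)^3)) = -20612364447 / 30008125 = -686.89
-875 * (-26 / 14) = 1625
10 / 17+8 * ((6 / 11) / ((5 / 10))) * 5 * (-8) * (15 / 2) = -489490 / 187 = -2617.59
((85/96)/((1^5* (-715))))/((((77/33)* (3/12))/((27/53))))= -459/424424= -0.00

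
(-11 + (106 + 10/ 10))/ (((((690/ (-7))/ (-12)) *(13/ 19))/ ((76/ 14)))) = 138624/ 1495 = 92.73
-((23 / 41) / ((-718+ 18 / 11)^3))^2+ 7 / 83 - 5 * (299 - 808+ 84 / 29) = 2451460406145787143383413898064017 / 968726340310481135792128000000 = 2530.60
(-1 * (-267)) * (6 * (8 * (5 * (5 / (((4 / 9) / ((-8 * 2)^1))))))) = -11534400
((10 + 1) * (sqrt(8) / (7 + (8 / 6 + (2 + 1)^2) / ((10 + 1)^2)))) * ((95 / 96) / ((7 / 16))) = 126445 * sqrt(2) / 18004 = 9.93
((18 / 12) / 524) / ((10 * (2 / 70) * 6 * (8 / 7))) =49 / 33536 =0.00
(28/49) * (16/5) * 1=64/35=1.83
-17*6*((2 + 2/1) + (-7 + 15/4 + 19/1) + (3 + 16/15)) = -24293/10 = -2429.30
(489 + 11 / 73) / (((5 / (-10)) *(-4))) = 17854 / 73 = 244.58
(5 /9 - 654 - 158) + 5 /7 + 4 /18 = -51062 /63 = -810.51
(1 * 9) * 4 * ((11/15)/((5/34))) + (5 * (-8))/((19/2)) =83272/475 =175.31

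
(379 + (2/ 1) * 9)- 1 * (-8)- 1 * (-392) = 797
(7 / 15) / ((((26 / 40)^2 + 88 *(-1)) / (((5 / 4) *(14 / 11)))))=-9800 / 1156023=-0.01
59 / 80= 0.74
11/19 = 0.58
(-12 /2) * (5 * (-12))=360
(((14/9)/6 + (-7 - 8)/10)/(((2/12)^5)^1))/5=-9648/5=-1929.60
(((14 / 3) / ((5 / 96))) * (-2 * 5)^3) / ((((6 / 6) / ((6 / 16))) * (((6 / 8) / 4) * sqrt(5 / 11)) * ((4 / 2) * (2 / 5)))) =-44800 * sqrt(55) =-332245.69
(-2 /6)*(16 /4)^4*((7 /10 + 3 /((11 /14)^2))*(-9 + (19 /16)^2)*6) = 13070561 /605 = 21604.23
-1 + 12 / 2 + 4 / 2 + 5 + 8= 20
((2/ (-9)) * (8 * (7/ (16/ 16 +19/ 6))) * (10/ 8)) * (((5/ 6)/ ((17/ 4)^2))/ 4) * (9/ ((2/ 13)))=-728/ 289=-2.52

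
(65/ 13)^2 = 25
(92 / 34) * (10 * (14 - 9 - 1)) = 1840 / 17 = 108.24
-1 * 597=-597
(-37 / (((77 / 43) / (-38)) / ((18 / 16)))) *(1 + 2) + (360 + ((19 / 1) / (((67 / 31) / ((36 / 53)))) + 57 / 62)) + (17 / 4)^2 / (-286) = 10637484757729 / 3526114592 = 3016.77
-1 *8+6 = -2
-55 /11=-5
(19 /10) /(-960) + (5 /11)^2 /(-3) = -27433 /387200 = -0.07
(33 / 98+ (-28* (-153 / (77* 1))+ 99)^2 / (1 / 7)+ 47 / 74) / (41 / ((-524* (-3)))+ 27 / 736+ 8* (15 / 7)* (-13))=-10621292220269664 / 14137016475505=-751.31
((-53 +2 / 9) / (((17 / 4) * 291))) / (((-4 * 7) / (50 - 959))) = -47975 / 34629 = -1.39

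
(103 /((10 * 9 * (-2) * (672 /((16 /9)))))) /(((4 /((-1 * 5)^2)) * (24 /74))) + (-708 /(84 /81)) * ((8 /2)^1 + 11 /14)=-3267.30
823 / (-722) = -823 / 722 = -1.14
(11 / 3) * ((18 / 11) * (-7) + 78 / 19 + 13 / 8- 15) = -34651 / 456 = -75.99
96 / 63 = 32 / 21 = 1.52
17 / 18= 0.94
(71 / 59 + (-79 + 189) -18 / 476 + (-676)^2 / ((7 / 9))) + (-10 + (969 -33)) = 8264808583 / 14042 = 588577.74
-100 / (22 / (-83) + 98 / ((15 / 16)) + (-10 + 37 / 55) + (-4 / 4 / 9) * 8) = -4108500 / 3864131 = -1.06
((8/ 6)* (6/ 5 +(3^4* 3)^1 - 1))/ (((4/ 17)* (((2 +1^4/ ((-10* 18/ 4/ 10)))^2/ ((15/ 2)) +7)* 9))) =186048/ 9017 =20.63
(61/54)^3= 226981/157464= 1.44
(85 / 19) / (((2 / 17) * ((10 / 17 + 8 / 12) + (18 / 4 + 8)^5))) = 1179120 / 9462929537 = 0.00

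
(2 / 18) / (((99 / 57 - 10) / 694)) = -13186 / 1413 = -9.33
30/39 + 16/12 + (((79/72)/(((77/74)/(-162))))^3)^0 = 121/39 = 3.10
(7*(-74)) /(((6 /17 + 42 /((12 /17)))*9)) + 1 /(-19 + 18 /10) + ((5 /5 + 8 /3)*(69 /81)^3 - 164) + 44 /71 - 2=-3254837093171 /19830425670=-164.13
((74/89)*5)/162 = 185/7209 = 0.03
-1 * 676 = -676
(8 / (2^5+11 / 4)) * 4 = 128 / 139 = 0.92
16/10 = 8/5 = 1.60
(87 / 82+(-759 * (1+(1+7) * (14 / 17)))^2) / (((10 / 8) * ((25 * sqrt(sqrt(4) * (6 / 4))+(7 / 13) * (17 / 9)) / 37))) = -4764227154949899 / 8939970829+1990766346889779225 * sqrt(3) / 151979504093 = 22155070.30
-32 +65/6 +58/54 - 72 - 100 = -10373/54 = -192.09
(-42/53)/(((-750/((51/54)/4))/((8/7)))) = 17/59625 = 0.00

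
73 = 73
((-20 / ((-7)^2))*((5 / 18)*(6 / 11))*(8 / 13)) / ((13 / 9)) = -2400 / 91091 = -0.03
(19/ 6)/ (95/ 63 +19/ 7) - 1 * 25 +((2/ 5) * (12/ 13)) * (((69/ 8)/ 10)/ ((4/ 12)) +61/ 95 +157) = 862319/ 24700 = 34.91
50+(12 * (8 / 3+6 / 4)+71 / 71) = 101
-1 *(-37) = 37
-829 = -829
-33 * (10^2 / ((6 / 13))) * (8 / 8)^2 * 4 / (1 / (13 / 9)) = -371800 / 9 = -41311.11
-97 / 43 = -2.26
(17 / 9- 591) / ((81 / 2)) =-10604 / 729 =-14.55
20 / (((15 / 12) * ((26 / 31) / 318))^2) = 1554882624 / 845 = 1840097.78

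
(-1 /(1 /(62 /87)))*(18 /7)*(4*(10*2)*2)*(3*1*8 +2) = -1547520 /203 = -7623.25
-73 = -73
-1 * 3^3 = -27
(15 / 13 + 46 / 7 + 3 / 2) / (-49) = -1679 / 8918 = -0.19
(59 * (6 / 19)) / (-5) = -354 / 95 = -3.73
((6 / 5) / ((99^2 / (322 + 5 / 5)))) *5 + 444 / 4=363283 / 3267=111.20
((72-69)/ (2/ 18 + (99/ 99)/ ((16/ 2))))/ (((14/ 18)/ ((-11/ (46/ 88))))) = -940896/ 2737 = -343.77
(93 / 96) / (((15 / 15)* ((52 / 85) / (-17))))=-44795 / 1664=-26.92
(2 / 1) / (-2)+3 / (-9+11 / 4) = -37 / 25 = -1.48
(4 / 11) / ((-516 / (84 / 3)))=-28 / 1419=-0.02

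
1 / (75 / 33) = 11 / 25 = 0.44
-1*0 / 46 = 0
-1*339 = -339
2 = 2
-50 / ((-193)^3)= 50 / 7189057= 0.00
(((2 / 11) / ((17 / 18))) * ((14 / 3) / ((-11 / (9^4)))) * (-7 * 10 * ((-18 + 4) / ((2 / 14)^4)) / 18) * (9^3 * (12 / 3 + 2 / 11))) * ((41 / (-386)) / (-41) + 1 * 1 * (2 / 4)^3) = -118983475173771180 / 4367011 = -27245975605.23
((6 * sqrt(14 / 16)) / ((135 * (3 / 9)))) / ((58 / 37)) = 37 * sqrt(14) / 1740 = 0.08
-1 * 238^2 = -56644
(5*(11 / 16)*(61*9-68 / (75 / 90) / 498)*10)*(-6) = -37581555 / 332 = -113197.45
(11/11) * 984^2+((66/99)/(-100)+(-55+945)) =145371899/150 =969145.99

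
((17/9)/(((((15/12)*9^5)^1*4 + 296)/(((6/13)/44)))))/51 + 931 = 708232679155/760722534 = 931.00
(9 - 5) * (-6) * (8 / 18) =-32 / 3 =-10.67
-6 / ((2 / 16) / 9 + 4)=-432 / 289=-1.49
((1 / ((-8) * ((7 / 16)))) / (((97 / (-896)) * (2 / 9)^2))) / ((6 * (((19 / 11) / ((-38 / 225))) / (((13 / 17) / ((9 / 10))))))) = -18304 / 24735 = -0.74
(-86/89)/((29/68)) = -2.27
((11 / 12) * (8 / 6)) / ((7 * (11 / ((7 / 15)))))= 1 / 135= 0.01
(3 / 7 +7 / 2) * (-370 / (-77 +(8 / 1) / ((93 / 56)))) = 946275 / 46991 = 20.14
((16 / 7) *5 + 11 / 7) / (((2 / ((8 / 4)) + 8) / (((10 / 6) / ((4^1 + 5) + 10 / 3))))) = 65 / 333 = 0.20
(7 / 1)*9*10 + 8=638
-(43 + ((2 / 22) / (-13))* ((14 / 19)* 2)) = -116803 / 2717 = -42.99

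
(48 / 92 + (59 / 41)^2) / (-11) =-100235 / 425293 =-0.24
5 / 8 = 0.62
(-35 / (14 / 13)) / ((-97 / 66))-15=690 / 97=7.11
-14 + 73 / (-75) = -1123 / 75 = -14.97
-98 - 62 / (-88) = -4281 / 44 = -97.30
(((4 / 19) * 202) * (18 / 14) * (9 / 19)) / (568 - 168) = 8181 / 126350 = 0.06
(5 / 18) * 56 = 140 / 9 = 15.56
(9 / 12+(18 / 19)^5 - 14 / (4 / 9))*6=-891005715 / 4952198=-179.92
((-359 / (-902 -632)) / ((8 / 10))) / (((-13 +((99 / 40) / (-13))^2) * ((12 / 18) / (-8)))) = 56004000 / 206818541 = 0.27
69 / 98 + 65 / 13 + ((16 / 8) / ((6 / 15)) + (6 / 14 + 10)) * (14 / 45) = 5147 / 490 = 10.50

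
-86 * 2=-172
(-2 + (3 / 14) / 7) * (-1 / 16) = 0.12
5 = 5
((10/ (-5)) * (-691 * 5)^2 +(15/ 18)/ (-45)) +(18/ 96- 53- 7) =-10313615447/ 432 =-23874109.83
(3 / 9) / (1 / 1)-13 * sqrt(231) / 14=1 / 3-13 * sqrt(231) / 14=-13.78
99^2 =9801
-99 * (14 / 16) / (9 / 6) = -231 / 4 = -57.75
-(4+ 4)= -8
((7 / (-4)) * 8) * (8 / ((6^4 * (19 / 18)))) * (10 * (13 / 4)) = -455 / 171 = -2.66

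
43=43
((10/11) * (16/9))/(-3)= -160/297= -0.54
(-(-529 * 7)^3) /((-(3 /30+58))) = -873946814.58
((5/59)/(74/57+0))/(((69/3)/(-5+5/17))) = -11400/853553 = -0.01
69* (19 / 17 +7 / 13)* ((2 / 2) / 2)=57.14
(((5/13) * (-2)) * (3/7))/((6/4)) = -20/91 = -0.22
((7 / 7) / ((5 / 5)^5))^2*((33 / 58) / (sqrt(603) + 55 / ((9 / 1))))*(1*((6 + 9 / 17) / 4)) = -1813185 / 180706192 + 890109*sqrt(67) / 180706192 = 0.03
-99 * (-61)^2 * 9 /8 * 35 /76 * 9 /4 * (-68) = 17754025905 /608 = 29200700.50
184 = 184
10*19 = 190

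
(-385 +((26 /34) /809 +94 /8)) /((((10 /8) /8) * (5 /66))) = -10841517456 /343825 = -31532.08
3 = 3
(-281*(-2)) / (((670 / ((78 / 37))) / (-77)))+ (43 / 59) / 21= -2090509969 / 15357405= -136.12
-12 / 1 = -12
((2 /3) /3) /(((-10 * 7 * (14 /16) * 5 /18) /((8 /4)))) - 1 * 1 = -1257 /1225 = -1.03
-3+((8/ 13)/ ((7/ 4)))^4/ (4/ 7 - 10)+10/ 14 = -739454480/ 323281959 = -2.29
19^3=6859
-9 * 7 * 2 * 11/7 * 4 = -792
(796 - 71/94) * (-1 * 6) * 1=-224259/47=-4771.47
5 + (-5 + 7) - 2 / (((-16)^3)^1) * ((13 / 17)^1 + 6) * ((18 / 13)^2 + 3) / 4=164844877 / 23535616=7.00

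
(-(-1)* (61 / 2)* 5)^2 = 93025 / 4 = 23256.25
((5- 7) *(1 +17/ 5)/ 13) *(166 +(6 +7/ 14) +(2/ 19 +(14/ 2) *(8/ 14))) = -147642/ 1235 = -119.55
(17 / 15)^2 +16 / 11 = 6779 / 2475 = 2.74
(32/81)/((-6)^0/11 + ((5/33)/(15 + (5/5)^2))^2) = 991232/228321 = 4.34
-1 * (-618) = 618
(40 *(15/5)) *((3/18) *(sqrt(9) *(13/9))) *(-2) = -520/3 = -173.33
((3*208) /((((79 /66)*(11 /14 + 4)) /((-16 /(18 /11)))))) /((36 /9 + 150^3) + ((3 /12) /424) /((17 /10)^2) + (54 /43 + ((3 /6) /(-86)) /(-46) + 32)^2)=-5405588638922407936 /17134236079165099837177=-0.00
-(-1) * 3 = 3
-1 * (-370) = 370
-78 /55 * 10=-156 /11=-14.18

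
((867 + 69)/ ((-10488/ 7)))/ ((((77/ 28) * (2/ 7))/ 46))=-7644/ 209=-36.57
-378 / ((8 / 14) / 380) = -251370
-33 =-33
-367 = -367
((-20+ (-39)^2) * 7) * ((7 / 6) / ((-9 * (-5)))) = 73549 / 270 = 272.40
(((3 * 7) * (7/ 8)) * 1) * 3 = 441/ 8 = 55.12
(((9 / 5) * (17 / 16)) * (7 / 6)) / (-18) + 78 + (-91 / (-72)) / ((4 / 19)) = 241573 / 2880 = 83.88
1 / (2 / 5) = 5 / 2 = 2.50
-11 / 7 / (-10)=11 / 70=0.16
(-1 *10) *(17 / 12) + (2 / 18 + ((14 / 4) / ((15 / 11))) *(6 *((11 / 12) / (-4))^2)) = -152603 / 11520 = -13.25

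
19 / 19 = 1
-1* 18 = -18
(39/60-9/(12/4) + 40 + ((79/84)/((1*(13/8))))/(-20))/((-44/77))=-205411/3120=-65.84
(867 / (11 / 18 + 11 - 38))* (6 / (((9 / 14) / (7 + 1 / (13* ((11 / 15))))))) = -147986496 / 67925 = -2178.67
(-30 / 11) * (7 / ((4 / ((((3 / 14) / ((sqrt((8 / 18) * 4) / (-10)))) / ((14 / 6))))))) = 2025 / 616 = 3.29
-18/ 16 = -9/ 8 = -1.12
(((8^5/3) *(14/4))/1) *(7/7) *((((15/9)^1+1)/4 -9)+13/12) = -831488/3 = -277162.67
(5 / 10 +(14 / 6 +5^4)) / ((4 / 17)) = 2668.29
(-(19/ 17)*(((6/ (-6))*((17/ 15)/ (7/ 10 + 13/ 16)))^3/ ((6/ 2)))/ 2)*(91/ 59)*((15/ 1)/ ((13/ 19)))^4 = 6411709794560000/ 229635051503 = 27921.30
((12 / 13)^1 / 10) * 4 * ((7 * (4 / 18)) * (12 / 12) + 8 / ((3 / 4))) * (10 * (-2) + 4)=-2816 / 39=-72.21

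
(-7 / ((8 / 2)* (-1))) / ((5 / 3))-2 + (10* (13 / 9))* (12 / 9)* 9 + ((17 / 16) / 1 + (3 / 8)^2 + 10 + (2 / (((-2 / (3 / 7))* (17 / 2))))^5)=4205781273352597 / 22908995135040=183.59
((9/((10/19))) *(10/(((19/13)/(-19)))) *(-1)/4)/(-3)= -741/4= -185.25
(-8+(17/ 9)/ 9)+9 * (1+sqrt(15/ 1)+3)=2285/ 81+9 * sqrt(15)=63.07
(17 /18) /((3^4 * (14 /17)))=289 /20412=0.01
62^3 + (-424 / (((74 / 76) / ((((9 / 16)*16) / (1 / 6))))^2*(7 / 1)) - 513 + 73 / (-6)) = 2961156335 / 57498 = 51500.16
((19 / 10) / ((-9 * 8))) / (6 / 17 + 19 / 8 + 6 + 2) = -323 / 131310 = -0.00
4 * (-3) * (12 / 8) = -18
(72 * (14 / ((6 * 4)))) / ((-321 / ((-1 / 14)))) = 1 / 107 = 0.01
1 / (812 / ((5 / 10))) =1 / 1624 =0.00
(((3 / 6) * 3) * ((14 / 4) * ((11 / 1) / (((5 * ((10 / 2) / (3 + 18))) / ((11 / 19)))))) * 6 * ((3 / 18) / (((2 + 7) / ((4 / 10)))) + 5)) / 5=2004002 / 11875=168.76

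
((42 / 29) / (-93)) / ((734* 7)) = -1 / 329933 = -0.00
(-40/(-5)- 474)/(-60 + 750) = -0.68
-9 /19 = -0.47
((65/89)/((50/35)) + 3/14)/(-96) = -113/14952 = -0.01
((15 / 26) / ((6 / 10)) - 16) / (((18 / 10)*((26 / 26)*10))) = -391 / 468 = -0.84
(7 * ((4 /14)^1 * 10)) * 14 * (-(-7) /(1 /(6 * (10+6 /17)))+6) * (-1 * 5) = -10491600 /17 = -617152.94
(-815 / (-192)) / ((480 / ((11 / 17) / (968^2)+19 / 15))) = 4484854861 / 400378429440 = 0.01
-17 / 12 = -1.42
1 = 1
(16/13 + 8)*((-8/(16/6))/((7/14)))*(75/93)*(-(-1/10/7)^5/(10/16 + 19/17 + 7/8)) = -153/15070416725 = -0.00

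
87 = 87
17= 17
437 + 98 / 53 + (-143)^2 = 1107056 / 53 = 20887.85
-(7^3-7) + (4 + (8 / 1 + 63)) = -261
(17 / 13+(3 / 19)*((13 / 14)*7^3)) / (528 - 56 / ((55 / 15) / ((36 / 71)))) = 19906909 / 200722080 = 0.10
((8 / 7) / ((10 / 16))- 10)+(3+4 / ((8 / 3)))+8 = 303 / 70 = 4.33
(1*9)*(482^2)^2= 485769968784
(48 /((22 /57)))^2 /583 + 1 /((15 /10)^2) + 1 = 17759875 /634887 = 27.97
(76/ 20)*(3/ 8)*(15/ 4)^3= 38475/ 512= 75.15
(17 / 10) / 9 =17 / 90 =0.19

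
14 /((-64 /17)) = -119 /32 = -3.72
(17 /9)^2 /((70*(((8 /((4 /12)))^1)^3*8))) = 289 /627056640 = 0.00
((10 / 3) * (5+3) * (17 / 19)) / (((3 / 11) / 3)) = 14960 / 57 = 262.46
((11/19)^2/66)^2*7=847/4691556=0.00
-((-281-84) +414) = -49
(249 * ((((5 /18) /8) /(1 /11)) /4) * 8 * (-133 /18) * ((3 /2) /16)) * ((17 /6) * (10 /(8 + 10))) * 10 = -258036625 /124416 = -2073.98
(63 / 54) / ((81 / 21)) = 49 / 162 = 0.30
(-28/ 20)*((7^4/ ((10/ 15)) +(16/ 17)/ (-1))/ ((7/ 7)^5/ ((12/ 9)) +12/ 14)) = -11997062/ 3825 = -3136.49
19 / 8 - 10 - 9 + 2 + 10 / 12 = -331 / 24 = -13.79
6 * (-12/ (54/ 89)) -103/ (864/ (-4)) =-25529/ 216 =-118.19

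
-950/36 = -475/18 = -26.39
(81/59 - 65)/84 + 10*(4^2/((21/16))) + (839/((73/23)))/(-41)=850689613/7416654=114.70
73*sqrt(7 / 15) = 49.87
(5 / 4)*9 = 45 / 4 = 11.25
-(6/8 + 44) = -179/4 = -44.75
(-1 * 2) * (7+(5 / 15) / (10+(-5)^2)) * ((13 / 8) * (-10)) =4784 / 21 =227.81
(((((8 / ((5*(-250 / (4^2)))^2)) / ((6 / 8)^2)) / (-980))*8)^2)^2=72057594037927936 / 550395043115713633596897125244140625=0.00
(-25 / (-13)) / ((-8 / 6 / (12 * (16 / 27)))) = -400 / 39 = -10.26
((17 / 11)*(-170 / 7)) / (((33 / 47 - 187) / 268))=9100610 / 168553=53.99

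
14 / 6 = 7 / 3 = 2.33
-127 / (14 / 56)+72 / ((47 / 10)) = -23156 / 47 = -492.68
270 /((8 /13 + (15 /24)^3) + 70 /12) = 5391360 /133643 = 40.34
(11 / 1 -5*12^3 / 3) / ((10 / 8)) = -11476 / 5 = -2295.20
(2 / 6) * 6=2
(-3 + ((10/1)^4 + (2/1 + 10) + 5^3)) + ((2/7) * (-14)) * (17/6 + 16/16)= 30356/3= 10118.67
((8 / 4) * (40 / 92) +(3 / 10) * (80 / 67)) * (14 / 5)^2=370832 / 38525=9.63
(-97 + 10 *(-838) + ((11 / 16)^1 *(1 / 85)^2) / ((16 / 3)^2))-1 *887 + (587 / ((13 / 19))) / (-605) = -435967073267633 / 46550732800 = -9365.42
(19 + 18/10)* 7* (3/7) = 312/5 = 62.40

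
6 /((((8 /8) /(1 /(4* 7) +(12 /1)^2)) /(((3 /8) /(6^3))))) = 4033 /2688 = 1.50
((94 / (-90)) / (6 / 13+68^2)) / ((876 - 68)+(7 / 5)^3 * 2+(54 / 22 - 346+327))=-12925 / 45607198104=-0.00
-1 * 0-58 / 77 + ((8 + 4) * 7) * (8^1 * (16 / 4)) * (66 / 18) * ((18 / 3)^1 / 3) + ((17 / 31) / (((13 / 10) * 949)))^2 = 221997118280659994 / 11262459501293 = 19711.25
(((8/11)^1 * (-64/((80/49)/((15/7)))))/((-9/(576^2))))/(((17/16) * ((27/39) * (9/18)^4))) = 9160359936/187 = 48985882.01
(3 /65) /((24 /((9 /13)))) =9 /6760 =0.00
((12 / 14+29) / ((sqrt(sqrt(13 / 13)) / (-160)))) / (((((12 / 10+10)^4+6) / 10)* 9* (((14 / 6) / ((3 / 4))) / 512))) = -1216000000 / 21912457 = -55.49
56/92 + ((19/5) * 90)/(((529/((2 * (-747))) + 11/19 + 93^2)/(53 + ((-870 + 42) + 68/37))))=-6260315530886/208934879347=-29.96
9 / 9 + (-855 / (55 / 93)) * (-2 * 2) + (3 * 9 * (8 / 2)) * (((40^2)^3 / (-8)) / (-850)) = 12166201591 / 187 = 65059901.56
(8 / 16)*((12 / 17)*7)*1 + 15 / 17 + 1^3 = 74 / 17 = 4.35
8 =8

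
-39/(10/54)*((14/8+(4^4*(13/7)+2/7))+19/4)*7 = -7108803/10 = -710880.30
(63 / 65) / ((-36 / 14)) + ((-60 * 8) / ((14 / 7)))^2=7487951 / 130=57599.62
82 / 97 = 0.85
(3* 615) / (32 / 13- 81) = -23985 / 1021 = -23.49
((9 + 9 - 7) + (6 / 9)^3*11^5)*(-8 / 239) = -10309640 / 6453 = -1597.65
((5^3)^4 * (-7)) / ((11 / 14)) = -23925781250 / 11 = -2175071022.73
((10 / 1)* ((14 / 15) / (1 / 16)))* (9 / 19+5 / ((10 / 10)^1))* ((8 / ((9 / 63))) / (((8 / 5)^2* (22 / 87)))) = 14778400 / 209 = 70710.05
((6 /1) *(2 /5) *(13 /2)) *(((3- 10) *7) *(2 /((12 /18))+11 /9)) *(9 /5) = -145236 /25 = -5809.44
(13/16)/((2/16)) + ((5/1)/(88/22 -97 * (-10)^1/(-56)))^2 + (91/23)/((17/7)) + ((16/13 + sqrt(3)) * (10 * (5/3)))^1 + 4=50 * sqrt(3)/3 + 139102767235/4243156242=61.65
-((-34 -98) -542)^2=-454276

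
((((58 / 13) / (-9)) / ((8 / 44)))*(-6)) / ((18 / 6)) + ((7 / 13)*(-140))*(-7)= 62378 / 117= 533.15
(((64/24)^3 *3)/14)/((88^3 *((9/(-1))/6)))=-1/251559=-0.00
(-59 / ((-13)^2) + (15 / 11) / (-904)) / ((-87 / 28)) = 4124617 / 36551658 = 0.11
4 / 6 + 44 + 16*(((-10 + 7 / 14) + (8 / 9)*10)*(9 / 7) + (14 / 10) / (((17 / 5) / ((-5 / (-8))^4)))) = 3025123 / 91392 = 33.10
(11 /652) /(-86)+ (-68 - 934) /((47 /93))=-5225125909 /2635384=-1982.68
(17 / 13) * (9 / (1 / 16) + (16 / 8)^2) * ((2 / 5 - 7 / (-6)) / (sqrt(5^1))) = 59126 * sqrt(5) / 975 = 135.60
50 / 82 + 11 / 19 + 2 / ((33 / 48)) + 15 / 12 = 183301 / 34276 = 5.35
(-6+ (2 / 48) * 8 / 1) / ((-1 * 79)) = 17 / 237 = 0.07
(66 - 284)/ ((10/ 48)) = -5232/ 5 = -1046.40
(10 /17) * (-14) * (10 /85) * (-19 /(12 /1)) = 1.53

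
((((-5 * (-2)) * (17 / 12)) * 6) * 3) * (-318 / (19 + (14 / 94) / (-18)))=-68602140 / 16067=-4269.75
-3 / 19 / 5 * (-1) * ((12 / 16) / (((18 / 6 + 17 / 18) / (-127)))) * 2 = -10287 / 6745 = -1.53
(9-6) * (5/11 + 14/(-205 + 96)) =1173/1199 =0.98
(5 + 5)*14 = 140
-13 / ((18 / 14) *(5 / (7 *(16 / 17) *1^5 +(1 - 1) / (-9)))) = -10192 / 765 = -13.32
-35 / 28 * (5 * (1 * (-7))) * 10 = 875 / 2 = 437.50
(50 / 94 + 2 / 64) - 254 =-381169 / 1504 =-253.44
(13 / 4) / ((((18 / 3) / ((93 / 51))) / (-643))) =-259129 / 408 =-635.12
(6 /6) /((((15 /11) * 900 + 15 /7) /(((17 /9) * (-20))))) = -0.03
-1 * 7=-7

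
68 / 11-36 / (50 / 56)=-9388 / 275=-34.14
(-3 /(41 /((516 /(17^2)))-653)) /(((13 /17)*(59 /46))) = 1210536 /249350933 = 0.00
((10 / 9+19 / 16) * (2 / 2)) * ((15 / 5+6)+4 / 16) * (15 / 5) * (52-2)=306175 / 96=3189.32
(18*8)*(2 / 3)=96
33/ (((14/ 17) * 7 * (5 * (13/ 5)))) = 561/ 1274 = 0.44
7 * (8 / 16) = 7 / 2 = 3.50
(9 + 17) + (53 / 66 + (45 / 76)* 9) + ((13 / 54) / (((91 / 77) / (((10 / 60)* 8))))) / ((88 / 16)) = 2179193 / 67716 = 32.18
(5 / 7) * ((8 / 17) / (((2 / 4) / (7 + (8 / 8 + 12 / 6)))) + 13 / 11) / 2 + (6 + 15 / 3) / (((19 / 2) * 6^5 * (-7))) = 365849023 / 96698448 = 3.78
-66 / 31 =-2.13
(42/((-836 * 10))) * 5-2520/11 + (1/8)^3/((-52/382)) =-637488367/2782208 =-229.13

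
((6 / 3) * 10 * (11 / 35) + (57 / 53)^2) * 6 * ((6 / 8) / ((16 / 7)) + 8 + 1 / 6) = 379.33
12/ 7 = 1.71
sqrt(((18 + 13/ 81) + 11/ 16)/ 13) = sqrt(1879)/ 36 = 1.20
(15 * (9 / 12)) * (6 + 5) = 495 / 4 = 123.75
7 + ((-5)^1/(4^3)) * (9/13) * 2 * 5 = 2687/416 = 6.46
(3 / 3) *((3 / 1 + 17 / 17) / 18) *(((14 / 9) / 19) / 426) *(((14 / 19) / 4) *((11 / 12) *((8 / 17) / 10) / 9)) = 539 / 14294024235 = 0.00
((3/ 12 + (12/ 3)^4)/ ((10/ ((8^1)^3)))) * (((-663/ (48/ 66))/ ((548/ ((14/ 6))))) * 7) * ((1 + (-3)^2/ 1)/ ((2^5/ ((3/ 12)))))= -122096975/ 4384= -27850.59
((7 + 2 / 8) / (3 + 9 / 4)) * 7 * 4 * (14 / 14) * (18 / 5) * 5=696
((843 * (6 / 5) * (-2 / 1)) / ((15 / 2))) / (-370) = 3372 / 4625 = 0.73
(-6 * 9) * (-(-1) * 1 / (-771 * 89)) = 18 / 22873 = 0.00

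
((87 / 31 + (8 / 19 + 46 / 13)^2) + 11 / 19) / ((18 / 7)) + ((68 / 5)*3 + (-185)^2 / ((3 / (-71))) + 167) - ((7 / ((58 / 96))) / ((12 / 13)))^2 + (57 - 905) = -810782.00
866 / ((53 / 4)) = 3464 / 53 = 65.36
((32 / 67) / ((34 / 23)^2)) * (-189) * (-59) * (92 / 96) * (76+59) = 6105339765 / 19363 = 315309.60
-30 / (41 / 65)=-1950 / 41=-47.56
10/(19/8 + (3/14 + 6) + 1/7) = 1.15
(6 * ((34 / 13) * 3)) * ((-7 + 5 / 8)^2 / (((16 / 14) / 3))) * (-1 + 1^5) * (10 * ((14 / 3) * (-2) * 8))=0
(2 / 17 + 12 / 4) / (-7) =-53 / 119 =-0.45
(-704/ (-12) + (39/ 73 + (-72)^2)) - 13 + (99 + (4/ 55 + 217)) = 66804866/ 12045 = 5546.27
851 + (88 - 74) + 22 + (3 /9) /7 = 18628 /21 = 887.05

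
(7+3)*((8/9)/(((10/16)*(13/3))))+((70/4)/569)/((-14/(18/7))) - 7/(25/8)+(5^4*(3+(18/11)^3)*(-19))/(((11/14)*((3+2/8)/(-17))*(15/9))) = 39815963267665421/113714450850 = 350139.87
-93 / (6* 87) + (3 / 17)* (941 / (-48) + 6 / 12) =-83995 / 23664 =-3.55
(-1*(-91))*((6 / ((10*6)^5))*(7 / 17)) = 637 / 2203200000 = 0.00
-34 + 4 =-30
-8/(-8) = 1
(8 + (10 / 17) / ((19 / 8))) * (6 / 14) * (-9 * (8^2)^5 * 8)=-617856815333376 / 2261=-273267056759.56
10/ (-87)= -10/ 87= -0.11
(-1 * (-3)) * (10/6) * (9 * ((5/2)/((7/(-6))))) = -675/7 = -96.43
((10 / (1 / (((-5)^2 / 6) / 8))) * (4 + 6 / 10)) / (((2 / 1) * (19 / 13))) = 7475 / 912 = 8.20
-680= -680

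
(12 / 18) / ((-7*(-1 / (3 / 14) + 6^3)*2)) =-1 / 4438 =-0.00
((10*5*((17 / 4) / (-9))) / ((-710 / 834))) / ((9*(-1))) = -11815 / 3834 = -3.08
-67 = -67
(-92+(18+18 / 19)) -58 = -2490 / 19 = -131.05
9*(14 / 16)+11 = 151 / 8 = 18.88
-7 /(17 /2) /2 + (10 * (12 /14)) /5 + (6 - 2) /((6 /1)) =703 /357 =1.97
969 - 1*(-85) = 1054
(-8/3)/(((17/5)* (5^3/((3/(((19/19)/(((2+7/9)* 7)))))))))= -56/153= -0.37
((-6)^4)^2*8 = 13436928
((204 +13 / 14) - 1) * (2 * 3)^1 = 8565 / 7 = 1223.57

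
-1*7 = -7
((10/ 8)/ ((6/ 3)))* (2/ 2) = 5/ 8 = 0.62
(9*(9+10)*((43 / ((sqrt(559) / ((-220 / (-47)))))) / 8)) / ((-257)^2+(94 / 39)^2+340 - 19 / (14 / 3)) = 7702695*sqrt(559) / 66445045531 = 0.00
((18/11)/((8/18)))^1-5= -29/22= -1.32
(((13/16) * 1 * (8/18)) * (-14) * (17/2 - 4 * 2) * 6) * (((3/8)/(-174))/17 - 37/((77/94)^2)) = 33524992085/40086816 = 836.31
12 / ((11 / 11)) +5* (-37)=-173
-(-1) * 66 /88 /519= 1 /692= 0.00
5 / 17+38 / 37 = 831 / 629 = 1.32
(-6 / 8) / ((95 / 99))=-297 / 380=-0.78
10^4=10000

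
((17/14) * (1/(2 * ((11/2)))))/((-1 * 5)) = -17/770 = -0.02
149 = 149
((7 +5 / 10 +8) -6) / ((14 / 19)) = 361 / 28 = 12.89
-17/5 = -3.40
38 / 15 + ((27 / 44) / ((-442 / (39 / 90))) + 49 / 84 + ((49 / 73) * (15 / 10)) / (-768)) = 326549819 / 104839680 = 3.11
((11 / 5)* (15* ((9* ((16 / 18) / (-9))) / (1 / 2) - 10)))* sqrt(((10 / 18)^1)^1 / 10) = -583* sqrt(2) / 9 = -91.61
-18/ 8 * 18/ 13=-81/ 26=-3.12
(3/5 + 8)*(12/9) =172/15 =11.47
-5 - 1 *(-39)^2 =-1526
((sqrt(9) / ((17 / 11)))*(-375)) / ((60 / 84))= -17325 / 17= -1019.12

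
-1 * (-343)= 343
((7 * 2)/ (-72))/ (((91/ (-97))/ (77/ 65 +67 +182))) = 51.85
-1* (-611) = 611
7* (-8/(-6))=28/3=9.33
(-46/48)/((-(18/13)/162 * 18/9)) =897/16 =56.06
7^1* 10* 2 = 140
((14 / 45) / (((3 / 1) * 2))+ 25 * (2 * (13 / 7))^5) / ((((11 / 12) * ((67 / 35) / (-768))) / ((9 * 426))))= -52477435276720128 / 1769537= -29656025998.17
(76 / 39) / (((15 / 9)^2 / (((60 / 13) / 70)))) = 1368 / 29575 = 0.05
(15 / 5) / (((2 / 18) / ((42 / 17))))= 1134 / 17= 66.71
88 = 88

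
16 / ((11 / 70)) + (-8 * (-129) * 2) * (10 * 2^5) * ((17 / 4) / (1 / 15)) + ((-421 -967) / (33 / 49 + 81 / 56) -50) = 384881778214 / 9141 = 42104997.07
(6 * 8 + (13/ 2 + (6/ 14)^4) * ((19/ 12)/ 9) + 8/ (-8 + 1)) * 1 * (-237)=-1966862131/ 172872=-11377.56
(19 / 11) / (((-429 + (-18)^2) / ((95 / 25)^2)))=-6859 / 28875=-0.24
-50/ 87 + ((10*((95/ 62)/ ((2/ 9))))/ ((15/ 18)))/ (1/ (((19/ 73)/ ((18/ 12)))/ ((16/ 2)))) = 960715/ 787524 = 1.22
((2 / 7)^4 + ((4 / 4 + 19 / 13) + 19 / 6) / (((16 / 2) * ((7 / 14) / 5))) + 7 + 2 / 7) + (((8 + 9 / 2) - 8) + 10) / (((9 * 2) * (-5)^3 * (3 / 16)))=12045662711 / 842751000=14.29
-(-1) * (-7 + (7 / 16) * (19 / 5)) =-427 / 80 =-5.34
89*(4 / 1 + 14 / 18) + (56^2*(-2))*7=-391309 / 9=-43478.78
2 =2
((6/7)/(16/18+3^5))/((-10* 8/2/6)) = -81/153650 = -0.00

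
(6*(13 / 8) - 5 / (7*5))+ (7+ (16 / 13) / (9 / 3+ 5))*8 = 24329 / 364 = 66.84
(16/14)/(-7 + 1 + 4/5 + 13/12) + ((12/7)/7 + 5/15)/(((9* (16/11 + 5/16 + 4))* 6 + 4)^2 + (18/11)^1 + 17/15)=-38831000949280/139875429564689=-0.28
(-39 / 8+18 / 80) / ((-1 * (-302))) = -93 / 6040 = -0.02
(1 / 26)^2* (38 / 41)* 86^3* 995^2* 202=1208416064146600 / 6929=174399778344.15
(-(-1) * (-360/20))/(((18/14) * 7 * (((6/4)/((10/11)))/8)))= -320/33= -9.70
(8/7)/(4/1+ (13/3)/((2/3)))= 16/147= 0.11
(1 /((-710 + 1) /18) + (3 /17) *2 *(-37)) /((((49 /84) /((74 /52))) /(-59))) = 2065606992 /1096823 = 1883.26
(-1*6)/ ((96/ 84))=-21/ 4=-5.25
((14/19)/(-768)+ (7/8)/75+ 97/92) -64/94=25251731/65724800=0.38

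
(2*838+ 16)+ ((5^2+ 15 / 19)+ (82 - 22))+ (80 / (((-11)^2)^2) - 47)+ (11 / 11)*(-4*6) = 474794509 / 278179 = 1706.79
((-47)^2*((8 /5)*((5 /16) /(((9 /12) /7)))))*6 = 61852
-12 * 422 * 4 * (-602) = 12194112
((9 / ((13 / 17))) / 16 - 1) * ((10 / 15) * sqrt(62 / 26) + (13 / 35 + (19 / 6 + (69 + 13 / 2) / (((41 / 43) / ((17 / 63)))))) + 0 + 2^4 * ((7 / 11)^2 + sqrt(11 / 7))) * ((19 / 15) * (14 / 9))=-931848293 / 56988360 - 418 * sqrt(77) / 351 - 1463 * sqrt(403) / 54756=-27.34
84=84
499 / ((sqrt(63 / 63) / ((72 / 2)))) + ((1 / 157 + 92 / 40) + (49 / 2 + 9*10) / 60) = 67704233 / 3768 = 17968.21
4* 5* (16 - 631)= -12300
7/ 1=7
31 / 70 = 0.44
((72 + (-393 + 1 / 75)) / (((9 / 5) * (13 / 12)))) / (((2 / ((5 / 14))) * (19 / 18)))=-48148 / 1729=-27.85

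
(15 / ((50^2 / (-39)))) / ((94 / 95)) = -2223 / 9400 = -0.24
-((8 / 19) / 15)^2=-64 / 81225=-0.00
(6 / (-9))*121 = -242 / 3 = -80.67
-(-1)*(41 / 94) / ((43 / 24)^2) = 11808 / 86903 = 0.14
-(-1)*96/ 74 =48/ 37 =1.30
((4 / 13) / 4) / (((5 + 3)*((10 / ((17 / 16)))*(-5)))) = -0.00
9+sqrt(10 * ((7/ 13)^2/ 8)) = 7 * sqrt(5)/ 26+9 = 9.60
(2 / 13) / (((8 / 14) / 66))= 231 / 13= 17.77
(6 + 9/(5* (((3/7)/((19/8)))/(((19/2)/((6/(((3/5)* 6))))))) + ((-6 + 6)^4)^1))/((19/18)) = 59.55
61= 61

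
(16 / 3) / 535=16 / 1605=0.01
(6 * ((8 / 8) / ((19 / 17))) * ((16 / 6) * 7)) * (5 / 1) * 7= 3507.37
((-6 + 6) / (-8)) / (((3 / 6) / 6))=0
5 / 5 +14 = 15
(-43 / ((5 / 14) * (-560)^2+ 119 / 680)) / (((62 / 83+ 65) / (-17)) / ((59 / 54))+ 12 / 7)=4211420 / 20023711287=0.00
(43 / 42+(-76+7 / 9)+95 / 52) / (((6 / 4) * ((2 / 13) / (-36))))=237089 / 21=11289.95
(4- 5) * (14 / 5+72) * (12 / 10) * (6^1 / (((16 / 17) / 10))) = -5722.20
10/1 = 10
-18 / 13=-1.38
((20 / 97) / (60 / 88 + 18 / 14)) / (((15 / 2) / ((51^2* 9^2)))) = 28839888 / 9797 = 2943.75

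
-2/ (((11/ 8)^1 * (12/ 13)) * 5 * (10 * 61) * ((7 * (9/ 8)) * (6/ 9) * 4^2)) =-13/ 2113650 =-0.00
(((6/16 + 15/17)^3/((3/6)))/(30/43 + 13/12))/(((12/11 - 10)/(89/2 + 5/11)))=-637931919591/56636749568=-11.26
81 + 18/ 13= 1071/ 13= 82.38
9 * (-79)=-711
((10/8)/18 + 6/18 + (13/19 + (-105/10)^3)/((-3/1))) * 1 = 132029/342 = 386.05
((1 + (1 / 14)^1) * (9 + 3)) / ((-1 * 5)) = -18 / 7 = -2.57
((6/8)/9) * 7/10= 7/120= 0.06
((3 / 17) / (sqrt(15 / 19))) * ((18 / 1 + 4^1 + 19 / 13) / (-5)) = -0.93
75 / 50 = 3 / 2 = 1.50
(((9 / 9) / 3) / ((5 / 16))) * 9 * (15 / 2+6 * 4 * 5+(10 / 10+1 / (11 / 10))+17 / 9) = 1260.46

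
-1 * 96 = -96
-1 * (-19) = 19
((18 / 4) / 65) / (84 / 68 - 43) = -153 / 92300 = -0.00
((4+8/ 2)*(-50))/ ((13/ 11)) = -4400/ 13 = -338.46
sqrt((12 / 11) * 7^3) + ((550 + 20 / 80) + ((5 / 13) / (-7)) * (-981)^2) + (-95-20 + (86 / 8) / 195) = -143165767 / 2730 + 14 * sqrt(231) / 11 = -52422.33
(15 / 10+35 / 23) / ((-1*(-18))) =139 / 828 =0.17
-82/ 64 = -41/ 32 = -1.28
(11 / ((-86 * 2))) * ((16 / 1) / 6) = -22 / 129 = -0.17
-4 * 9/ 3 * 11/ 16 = -33/ 4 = -8.25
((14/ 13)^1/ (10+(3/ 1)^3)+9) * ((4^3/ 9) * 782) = 217358464/ 4329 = 50209.86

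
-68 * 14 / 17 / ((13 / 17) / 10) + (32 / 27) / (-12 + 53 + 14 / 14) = -5397632 / 7371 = -732.28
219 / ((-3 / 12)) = -876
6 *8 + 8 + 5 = 61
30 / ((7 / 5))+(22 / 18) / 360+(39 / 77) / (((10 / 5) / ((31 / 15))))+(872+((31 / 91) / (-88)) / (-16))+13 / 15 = 9286794623 / 10378368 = 894.82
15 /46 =0.33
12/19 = 0.63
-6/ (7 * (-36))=1/ 42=0.02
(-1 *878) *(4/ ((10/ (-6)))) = 10536/ 5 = 2107.20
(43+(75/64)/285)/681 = 17431/276032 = 0.06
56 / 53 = 1.06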